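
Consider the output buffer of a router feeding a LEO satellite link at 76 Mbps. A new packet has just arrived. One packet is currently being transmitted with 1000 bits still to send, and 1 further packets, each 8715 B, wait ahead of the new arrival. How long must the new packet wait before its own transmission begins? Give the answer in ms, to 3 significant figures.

0.931 ms

Each queued packet: L/R = 69720/76000000 = 0.917368 ms.
1 queued → 0.917368 ms.
Plus remaining 1000 bits of current packet: 0.0131579 ms.
Queuing delay = 0.931 ms.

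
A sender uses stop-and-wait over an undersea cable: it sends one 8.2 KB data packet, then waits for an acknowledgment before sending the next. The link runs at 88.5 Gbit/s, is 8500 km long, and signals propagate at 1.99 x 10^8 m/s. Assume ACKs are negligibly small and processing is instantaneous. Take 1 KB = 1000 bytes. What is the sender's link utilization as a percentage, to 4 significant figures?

t_tx = L/R = 65600/88500000000 = 7.41243e-07 s.
t_prop = 8500000/199000000 = 0.0427136 s; RTT = 0.0854271 s.
Cycle = t_tx + RTT = 0.0854279 s.
Utilization = t_tx / cycle = 7.41243e-07/0.0854279 = 0.0008677 %.

0.0008677 %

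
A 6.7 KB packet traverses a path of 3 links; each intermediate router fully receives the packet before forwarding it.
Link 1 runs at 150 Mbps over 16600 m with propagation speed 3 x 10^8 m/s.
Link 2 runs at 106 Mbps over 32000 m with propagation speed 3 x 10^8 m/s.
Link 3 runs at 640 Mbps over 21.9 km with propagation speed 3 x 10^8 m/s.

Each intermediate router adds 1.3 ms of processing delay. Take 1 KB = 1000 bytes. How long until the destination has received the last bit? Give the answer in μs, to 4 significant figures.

3782 μs

L = 53600 bits.
Transmission delays (L/R per hop): 357.333, 505.66, 83.75 μs; sum = 946.744 μs.
Propagation delays (d/s per hop): 55.3333, 106.667, 73 μs; sum = 235 μs.
Processing at 2 router(s): 2 × 1.3 ms = 2600 μs.
End-to-end = 3782 μs.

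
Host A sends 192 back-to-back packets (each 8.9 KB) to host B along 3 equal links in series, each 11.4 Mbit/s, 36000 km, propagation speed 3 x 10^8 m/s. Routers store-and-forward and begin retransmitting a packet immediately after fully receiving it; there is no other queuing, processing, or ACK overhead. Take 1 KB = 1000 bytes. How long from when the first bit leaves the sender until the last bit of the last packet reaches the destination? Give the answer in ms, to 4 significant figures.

Per-hop transmission t_tx = L/R = 71200/11400000 = 6.24561 ms.
Per-hop propagation t_prop = 36000000/300000000 = 120 ms.
Pipeline fill: first packet needs 3·t_tx to clear all hops; remaining 191 packets each add one t_tx.
Total = (3+192-1)·t_tx + 3·t_prop = 194·6.24561 + 3·120 = 1572 ms.

1572 ms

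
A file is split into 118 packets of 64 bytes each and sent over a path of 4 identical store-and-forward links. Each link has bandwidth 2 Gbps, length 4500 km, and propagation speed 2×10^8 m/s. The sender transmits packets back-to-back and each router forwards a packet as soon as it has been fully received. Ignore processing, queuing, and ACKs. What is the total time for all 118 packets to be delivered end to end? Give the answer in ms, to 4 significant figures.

Per-hop transmission t_tx = L/R = 512/2000000000 = 0.000256 ms.
Per-hop propagation t_prop = 4500000/200000000 = 22.5 ms.
Pipeline fill: first packet needs 4·t_tx to clear all hops; remaining 117 packets each add one t_tx.
Total = (4+118-1)·t_tx + 4·t_prop = 121·0.000256 + 4·22.5 = 90.03 ms.

90.03 ms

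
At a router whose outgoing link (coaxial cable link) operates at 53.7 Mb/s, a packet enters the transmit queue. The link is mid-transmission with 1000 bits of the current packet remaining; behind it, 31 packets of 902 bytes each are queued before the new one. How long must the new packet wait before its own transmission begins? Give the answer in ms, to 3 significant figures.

4.18 ms

Each queued packet: L/R = 7216/53700000 = 0.134376 ms.
31 queued → 4.16566 ms.
Plus remaining 1000 bits of current packet: 0.018622 ms.
Queuing delay = 4.18 ms.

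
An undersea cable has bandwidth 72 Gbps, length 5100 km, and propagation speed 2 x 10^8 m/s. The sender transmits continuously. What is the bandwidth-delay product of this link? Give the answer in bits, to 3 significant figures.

1840000000 bits

Propagation delay = 5100000 / 200000000 = 0.0255 s.
BDP = R × t_prop = 72000000000 × 0.0255 = 1836000000 bits.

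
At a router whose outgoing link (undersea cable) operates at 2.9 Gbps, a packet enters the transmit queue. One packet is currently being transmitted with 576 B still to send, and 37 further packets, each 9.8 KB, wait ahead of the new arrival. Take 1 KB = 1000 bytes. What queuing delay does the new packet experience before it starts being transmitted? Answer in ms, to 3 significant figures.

1.00 ms

Each queued packet: L/R = 78400/2900000000 = 0.0270345 ms.
37 queued → 1.00028 ms.
Plus remaining 4608 bits of current packet: 0.00158897 ms.
Queuing delay = 1.00 ms.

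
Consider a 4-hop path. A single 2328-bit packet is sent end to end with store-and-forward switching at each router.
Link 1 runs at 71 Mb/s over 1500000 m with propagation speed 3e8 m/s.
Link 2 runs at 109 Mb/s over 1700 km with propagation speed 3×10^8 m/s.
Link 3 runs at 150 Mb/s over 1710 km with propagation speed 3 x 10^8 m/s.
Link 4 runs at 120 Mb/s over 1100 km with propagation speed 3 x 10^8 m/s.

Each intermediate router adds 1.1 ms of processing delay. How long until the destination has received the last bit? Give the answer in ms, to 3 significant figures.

Transmission delays (L/R per hop): 0.0327887, 0.0213578, 0.01552, 0.0194 ms; sum = 0.0890665 ms.
Propagation delays (d/s per hop): 5, 5.66667, 5.7, 3.66667 ms; sum = 20.0333 ms.
Processing at 3 router(s): 3 × 1.1 ms = 3.3 ms.
End-to-end = 23.4 ms.

23.4 ms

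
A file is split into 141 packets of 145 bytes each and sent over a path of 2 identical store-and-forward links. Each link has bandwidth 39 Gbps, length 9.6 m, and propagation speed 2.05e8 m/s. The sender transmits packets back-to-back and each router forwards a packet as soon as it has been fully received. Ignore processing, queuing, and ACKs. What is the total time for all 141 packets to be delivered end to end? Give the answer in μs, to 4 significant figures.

4.317 μs

Per-hop transmission t_tx = L/R = 1160/39000000000 = 0.0297436 μs.
Per-hop propagation t_prop = 9.6/2.05e+08 = 0.0468293 μs.
Pipeline fill: first packet needs 2·t_tx to clear all hops; remaining 140 packets each add one t_tx.
Total = (2+141-1)·t_tx + 2·t_prop = 142·0.0297436 + 2·0.0468293 = 4.317 μs.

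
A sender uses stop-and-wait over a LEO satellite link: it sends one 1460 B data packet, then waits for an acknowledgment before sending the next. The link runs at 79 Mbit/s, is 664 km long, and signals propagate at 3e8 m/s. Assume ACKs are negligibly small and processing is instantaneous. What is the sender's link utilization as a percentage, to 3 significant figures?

3.23 %

t_tx = L/R = 11680/79000000 = 0.000147848 s.
t_prop = 664000/300000000 = 0.00221333 s; RTT = 0.00442667 s.
Cycle = t_tx + RTT = 0.00457451 s.
Utilization = t_tx / cycle = 0.000147848/0.00457451 = 3.23 %.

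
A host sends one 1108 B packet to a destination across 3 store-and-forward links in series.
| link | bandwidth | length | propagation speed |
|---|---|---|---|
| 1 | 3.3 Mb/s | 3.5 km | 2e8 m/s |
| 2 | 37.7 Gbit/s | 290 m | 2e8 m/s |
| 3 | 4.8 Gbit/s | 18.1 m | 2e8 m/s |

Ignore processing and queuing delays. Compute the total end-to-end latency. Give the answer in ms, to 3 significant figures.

L = 1108 × 8 = 8864 bits.
Transmission delays (L/R per hop): 2.68606, 0.000235119, 0.00184667 ms; sum = 2.68814 ms.
Propagation delays (d/s per hop): 0.0175, 0.00145, 9.05e-05 ms; sum = 0.0190405 ms.
End-to-end = 2.71 ms.

2.71 ms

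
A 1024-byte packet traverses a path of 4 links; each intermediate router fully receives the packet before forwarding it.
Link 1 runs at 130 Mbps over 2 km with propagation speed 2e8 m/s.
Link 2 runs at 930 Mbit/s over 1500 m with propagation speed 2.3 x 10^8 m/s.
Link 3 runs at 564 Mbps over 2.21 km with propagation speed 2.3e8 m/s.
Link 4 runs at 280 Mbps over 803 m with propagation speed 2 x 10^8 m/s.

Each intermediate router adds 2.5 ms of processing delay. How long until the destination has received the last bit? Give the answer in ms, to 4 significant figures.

L = 1024 × 8 = 8192 bits.
Transmission delays (L/R per hop): 0.0630154, 0.0088086, 0.0145248, 0.0292571 ms; sum = 0.115606 ms.
Propagation delays (d/s per hop): 0.01, 0.00652174, 0.0096087, 0.004015 ms; sum = 0.0301454 ms.
Processing at 3 router(s): 3 × 2.5 ms = 7.5 ms.
End-to-end = 7.646 ms.

7.646 ms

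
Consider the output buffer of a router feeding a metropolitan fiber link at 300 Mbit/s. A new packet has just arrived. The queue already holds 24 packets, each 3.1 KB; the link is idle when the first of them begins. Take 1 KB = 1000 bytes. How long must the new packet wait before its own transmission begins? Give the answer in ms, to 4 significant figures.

Each queued packet: L/R = 24800/300000000 = 0.0826667 ms.
24 queued → 1.984 ms.
Queuing delay = 1.984 ms.

1.984 ms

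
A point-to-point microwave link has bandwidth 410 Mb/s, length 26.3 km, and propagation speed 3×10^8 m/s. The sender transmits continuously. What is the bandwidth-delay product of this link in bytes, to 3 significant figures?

4490 bytes

Propagation delay = 26300 / 300000000 = 8.76667e-05 s.
BDP = R × t_prop = 410000000 × 8.76667e-05 = 35943.3 bits.
In bytes: 35943.3/8 = 4490 bytes.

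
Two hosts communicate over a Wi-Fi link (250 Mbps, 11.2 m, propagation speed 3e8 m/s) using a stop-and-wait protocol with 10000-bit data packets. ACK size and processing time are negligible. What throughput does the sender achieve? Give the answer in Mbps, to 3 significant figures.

250 Mbps

t_tx = L/R = 10000/250000000 = 4e-05 s.
t_prop = 11.2/300000000 = 3.73333e-08 s; RTT = 7.46667e-08 s.
Cycle = t_tx + RTT = 4.00747e-05 s.
Throughput = L / cycle = 10000 / 4.00747e-05 = 250 Mbps.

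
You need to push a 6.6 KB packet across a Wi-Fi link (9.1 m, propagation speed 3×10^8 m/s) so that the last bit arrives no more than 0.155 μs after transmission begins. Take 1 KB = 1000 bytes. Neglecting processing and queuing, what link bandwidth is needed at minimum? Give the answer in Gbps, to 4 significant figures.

L = 52800 bits.
Propagation delay = 9.1 / 300000000 = 0.0303333 μs.
Transmission budget = 0.155 − 0.0303333 = 0.124667 μs.
R ≥ L / t_tx = 52800 bits / 1.24667e-07 s = 423.5 Gbps.

423.5 Gbps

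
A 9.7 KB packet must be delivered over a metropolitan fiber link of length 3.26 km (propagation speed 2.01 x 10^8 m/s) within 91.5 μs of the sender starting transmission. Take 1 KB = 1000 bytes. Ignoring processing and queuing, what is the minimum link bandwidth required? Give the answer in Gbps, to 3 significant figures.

1.03 Gbps

L = 77600 bits.
Propagation delay = 3260 / 2.01e+08 = 16.2189 μs.
Transmission budget = 91.5 − 16.2189 = 75.2811 μs.
R ≥ L / t_tx = 77600 bits / 7.52811e-05 s = 1.03 Gbps.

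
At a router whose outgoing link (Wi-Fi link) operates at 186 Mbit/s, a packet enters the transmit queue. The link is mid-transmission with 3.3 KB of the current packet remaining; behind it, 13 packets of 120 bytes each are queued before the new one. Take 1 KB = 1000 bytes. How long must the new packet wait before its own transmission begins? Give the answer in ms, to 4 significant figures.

0.2090 ms

Each queued packet: L/R = 960/186000000 = 0.00516129 ms.
13 queued → 0.0670968 ms.
Plus remaining 26400 bits of current packet: 0.141935 ms.
Queuing delay = 0.2090 ms.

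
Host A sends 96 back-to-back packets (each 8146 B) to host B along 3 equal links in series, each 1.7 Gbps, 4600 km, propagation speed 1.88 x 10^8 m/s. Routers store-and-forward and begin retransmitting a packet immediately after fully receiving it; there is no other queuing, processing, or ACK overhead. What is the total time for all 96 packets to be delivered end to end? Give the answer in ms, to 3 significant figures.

77.2 ms

Per-hop transmission t_tx = L/R = 65168/1700000000 = 0.0383341 ms.
Per-hop propagation t_prop = 4600000/188000000 = 24.4681 ms.
Pipeline fill: first packet needs 3·t_tx to clear all hops; remaining 95 packets each add one t_tx.
Total = (3+96-1)·t_tx + 3·t_prop = 98·0.0383341 + 3·24.4681 = 77.2 ms.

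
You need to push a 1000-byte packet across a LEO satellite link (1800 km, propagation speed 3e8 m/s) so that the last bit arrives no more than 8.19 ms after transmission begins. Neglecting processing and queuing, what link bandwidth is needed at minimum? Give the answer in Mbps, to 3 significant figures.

3.65 Mbps

L = 8000 bits.
Propagation delay = 1800000 / 300000000 = 6 ms.
Transmission budget = 8.19 − 6 = 2.19 ms.
R ≥ L / t_tx = 8000 bits / 0.00219 s = 3.65 Mbps.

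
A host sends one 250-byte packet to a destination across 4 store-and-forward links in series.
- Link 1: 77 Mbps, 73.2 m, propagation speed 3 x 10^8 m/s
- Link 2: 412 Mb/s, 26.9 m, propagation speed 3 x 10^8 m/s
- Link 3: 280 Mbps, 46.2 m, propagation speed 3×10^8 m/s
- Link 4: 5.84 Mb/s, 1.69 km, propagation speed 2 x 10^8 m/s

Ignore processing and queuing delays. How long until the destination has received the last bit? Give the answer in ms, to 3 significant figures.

L = 250 × 8 = 2000 bits.
Transmission delays (L/R per hop): 0.025974, 0.00485437, 0.00714286, 0.342466 ms; sum = 0.380437 ms.
Propagation delays (d/s per hop): 0.000244, 8.96667e-05, 0.000154, 0.00845 ms; sum = 0.00893767 ms.
End-to-end = 0.389 ms.

0.389 ms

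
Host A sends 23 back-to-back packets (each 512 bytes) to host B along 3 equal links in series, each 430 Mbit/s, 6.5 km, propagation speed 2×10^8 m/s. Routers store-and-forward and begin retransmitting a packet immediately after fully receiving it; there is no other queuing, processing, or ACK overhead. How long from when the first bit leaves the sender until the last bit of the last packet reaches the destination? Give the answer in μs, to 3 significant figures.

Per-hop transmission t_tx = L/R = 4096/430000000 = 9.52558 μs.
Per-hop propagation t_prop = 6500/200000000 = 32.5 μs.
Pipeline fill: first packet needs 3·t_tx to clear all hops; remaining 22 packets each add one t_tx.
Total = (3+23-1)·t_tx + 3·t_prop = 25·9.52558 + 3·32.5 = 336 μs.

336 μs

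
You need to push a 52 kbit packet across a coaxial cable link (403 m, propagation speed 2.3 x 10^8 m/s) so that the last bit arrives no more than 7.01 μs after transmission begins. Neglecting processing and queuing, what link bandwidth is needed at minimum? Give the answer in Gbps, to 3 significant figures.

Propagation delay = 403 / 2.3e+08 = 1.75217 μs.
Transmission budget = 7.01 − 1.75217 = 5.25783 μs.
R ≥ L / t_tx = 52000 bits / 5.25783e-06 s = 9.89 Gbps.

9.89 Gbps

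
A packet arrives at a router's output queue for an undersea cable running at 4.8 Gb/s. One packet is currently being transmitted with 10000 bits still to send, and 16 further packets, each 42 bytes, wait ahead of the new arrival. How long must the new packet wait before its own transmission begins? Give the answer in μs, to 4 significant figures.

Each queued packet: L/R = 336/4800000000 = 0.07 μs.
16 queued → 1.12 μs.
Plus remaining 10000 bits of current packet: 2.08333 μs.
Queuing delay = 3.203 μs.

3.203 μs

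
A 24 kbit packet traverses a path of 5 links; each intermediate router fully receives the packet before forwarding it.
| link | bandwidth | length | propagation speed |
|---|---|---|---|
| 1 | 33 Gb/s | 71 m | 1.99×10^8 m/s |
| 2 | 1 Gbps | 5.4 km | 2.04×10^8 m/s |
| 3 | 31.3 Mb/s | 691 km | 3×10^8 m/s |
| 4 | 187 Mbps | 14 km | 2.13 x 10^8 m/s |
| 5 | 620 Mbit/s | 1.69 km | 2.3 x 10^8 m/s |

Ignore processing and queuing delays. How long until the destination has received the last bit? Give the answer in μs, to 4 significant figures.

L = 24000 bits.
Transmission delays (L/R per hop): 0.727273, 24, 766.773, 128.342, 38.7097 μs; sum = 958.552 μs.
Propagation delays (d/s per hop): 0.356784, 26.4706, 2303.33, 65.7277, 7.34783 μs; sum = 2403.24 μs.
End-to-end = 3362 μs.

3362 μs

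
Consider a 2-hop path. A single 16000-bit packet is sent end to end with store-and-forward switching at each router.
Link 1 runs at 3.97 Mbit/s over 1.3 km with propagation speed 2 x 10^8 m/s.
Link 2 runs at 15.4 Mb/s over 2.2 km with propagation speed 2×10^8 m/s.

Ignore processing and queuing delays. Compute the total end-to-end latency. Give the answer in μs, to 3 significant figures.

Transmission delays (L/R per hop): 4030.23, 1038.96 μs; sum = 5069.19 μs.
Propagation delays (d/s per hop): 6.5, 11 μs; sum = 17.5 μs.
End-to-end = 5090 μs.

5090 μs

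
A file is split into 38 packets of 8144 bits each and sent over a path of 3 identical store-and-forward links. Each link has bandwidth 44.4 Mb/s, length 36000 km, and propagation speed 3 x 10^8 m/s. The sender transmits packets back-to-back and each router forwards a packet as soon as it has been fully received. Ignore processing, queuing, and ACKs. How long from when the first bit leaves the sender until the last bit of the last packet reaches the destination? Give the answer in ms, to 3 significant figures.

367 ms

Per-hop transmission t_tx = L/R = 8144/44400000 = 0.183423 ms.
Per-hop propagation t_prop = 36000000/300000000 = 120 ms.
Pipeline fill: first packet needs 3·t_tx to clear all hops; remaining 37 packets each add one t_tx.
Total = (3+38-1)·t_tx + 3·t_prop = 40·0.183423 + 3·120 = 367 ms.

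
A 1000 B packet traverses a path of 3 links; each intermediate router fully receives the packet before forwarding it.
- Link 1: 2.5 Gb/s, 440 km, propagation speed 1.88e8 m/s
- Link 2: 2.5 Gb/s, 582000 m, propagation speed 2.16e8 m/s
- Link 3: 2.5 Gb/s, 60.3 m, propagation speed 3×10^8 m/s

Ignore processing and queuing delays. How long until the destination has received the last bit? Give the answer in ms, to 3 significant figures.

5.04 ms

L = 1000 × 8 = 8000 bits.
Transmission delay per hop = L/R = 8000/2500000000 = 0.0032 ms; 3 hops → 0.0096 ms.
Propagation delays (d/s per hop): 2.34043, 2.69444, 0.000201 ms; sum = 5.03507 ms.
End-to-end = 5.04 ms.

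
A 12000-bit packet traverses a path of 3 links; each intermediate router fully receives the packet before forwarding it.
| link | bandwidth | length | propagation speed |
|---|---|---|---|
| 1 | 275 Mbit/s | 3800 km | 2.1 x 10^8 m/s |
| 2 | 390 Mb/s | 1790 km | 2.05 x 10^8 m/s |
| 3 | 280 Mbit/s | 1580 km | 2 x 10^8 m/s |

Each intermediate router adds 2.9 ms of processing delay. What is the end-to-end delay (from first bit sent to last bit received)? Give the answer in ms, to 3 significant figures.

Transmission delays (L/R per hop): 0.0436364, 0.0307692, 0.0428571 ms; sum = 0.117263 ms.
Propagation delays (d/s per hop): 18.0952, 8.73171, 7.9 ms; sum = 34.7269 ms.
Processing at 2 router(s): 2 × 2.9 ms = 5.8 ms.
End-to-end = 40.6 ms.

40.6 ms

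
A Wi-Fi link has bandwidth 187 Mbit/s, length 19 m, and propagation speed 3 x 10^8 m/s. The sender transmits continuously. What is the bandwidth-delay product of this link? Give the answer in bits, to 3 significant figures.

Propagation delay = 19 / 300000000 = 6.33333e-08 s.
BDP = R × t_prop = 187000000 × 6.33333e-08 = 11.8433 bits.

11.8 bits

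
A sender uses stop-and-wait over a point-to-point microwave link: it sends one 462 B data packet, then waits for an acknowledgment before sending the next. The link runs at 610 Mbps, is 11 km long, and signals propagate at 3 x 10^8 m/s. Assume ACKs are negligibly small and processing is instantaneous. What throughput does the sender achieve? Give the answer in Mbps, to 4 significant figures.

46.55 Mbps

t_tx = L/R = 3696/610000000 = 6.05902e-06 s.
t_prop = 11000/300000000 = 3.66667e-05 s; RTT = 7.33333e-05 s.
Cycle = t_tx + RTT = 7.93923e-05 s.
Throughput = L / cycle = 3696 / 7.93923e-05 = 46.55 Mbps.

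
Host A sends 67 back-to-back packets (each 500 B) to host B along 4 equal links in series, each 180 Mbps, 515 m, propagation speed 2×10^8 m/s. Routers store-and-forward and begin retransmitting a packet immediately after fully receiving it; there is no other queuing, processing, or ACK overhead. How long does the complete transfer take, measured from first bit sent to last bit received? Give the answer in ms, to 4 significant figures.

Per-hop transmission t_tx = L/R = 4000/180000000 = 0.0222222 ms.
Per-hop propagation t_prop = 515/200000000 = 0.002575 ms.
Pipeline fill: first packet needs 4·t_tx to clear all hops; remaining 66 packets each add one t_tx.
Total = (4+67-1)·t_tx + 4·t_prop = 70·0.0222222 + 4·0.002575 = 1.566 ms.

1.566 ms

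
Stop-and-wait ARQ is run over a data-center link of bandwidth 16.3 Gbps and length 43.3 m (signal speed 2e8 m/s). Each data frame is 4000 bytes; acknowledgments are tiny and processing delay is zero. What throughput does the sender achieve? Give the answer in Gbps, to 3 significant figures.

t_tx = L/R = 32000/16300000000 = 1.96319e-06 s.
t_prop = 43.3/200000000 = 2.165e-07 s; RTT = 4.33e-07 s.
Cycle = t_tx + RTT = 2.39619e-06 s.
Throughput = L / cycle = 32000 / 2.39619e-06 = 13.4 Gbps.

13.4 Gbps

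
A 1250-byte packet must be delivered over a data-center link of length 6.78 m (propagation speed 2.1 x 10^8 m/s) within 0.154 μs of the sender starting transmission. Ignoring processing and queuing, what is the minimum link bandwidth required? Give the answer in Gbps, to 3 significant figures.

L = 10000 bits.
Propagation delay = 6.78 / 210000000 = 0.0322857 μs.
Transmission budget = 0.154 − 0.0322857 = 0.121714 μs.
R ≥ L / t_tx = 10000 bits / 1.21714e-07 s = 82.2 Gbps.

82.2 Gbps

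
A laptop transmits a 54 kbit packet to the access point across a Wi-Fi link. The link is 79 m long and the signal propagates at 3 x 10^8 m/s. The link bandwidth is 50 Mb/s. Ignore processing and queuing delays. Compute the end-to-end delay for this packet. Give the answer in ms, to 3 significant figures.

1.08 ms

L = 54000 bits.
Transmission delay = L/R = 54000 / 50000000 = 1.08 ms.
Propagation delay = d/s = 79 m / 300000000 m/s = 0.000263333 ms.
Total = 1.08 ms.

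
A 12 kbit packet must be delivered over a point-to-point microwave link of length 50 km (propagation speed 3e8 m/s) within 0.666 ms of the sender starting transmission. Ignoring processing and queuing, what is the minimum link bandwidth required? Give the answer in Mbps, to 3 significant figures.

Propagation delay = 50000 / 300000000 = 0.166667 ms.
Transmission budget = 0.666 − 0.166667 = 0.499333 ms.
R ≥ L / t_tx = 12000 bits / 0.000499333 s = 24.0 Mbps.

24.0 Mbps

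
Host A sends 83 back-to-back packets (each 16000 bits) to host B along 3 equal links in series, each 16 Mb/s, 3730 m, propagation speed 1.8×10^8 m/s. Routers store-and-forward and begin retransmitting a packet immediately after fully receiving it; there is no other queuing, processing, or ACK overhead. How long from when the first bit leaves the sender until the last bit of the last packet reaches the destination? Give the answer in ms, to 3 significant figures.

Per-hop transmission t_tx = L/R = 16000/16000000 = 1 ms.
Per-hop propagation t_prop = 3730/180000000 = 0.0207222 ms.
Pipeline fill: first packet needs 3·t_tx to clear all hops; remaining 82 packets each add one t_tx.
Total = (3+83-1)·t_tx + 3·t_prop = 85·1 + 3·0.0207222 = 85.1 ms.

85.1 ms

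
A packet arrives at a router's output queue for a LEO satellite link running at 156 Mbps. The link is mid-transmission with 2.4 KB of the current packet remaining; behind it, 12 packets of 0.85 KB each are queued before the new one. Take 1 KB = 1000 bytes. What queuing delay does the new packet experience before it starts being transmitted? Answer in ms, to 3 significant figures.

0.646 ms

Each queued packet: L/R = 6800/156000000 = 0.0435897 ms.
12 queued → 0.523077 ms.
Plus remaining 19200 bits of current packet: 0.123077 ms.
Queuing delay = 0.646 ms.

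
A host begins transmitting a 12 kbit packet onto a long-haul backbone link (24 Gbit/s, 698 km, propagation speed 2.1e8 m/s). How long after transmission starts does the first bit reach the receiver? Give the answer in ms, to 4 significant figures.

3.324 ms

First bit experiences only propagation delay: d/s = 698000/210000000 = 3.324 ms.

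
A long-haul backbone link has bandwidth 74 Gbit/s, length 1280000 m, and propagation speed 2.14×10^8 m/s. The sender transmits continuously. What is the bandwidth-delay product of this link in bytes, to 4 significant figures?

Propagation delay = 1280000 / 214000000 = 0.00598131 s.
BDP = R × t_prop = 74000000000 × 0.00598131 = 442617000 bits.
In bytes: 442617000/8 = 55330000 bytes.

55330000 bytes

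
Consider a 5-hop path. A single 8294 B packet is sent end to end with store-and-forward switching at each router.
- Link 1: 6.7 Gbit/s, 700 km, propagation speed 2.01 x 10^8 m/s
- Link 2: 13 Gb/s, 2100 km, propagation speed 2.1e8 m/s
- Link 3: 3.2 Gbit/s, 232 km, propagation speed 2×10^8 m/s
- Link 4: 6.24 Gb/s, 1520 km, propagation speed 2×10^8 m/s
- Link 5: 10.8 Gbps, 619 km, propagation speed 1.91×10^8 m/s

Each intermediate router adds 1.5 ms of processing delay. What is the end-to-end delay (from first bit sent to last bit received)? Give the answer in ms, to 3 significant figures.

31.5 ms

L = 8294 × 8 = 66352 bits.
Transmission delays (L/R per hop): 0.00990328, 0.005104, 0.020735, 0.0106333, 0.0061437 ms; sum = 0.0525193 ms.
Propagation delays (d/s per hop): 3.48259, 10, 1.16, 7.6, 3.24084 ms; sum = 25.4834 ms.
Processing at 4 router(s): 4 × 1.5 ms = 6 ms.
End-to-end = 31.5 ms.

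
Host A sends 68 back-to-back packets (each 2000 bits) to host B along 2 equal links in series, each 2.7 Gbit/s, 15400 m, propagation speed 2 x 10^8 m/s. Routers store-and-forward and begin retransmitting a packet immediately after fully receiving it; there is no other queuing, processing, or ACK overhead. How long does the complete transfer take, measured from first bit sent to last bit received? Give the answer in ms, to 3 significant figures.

0.205 ms

Per-hop transmission t_tx = L/R = 2000/2700000000 = 0.000740741 ms.
Per-hop propagation t_prop = 15400/200000000 = 0.077 ms.
Pipeline fill: first packet needs 2·t_tx to clear all hops; remaining 67 packets each add one t_tx.
Total = (2+68-1)·t_tx + 2·t_prop = 69·0.000740741 + 2·0.077 = 0.205 ms.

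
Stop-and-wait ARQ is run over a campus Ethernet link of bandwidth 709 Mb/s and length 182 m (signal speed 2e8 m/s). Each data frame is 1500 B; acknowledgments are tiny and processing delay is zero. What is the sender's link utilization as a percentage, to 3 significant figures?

t_tx = L/R = 12000/709000000 = 1.69252e-05 s.
t_prop = 182/200000000 = 9.1e-07 s; RTT = 1.82e-06 s.
Cycle = t_tx + RTT = 1.87452e-05 s.
Utilization = t_tx / cycle = 1.69252e-05/1.87452e-05 = 90.3 %.

90.3 %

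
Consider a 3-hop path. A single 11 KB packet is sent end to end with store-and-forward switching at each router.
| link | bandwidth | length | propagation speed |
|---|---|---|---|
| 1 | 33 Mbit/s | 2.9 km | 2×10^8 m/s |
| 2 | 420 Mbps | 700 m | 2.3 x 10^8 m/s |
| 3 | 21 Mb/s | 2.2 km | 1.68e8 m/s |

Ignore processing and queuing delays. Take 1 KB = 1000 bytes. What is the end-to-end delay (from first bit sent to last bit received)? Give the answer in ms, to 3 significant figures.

7.10 ms

L = 88000 bits.
Transmission delays (L/R per hop): 2.66667, 0.209524, 4.19048 ms; sum = 7.06667 ms.
Propagation delays (d/s per hop): 0.0145, 0.00304348, 0.0130952 ms; sum = 0.0306387 ms.
End-to-end = 7.10 ms.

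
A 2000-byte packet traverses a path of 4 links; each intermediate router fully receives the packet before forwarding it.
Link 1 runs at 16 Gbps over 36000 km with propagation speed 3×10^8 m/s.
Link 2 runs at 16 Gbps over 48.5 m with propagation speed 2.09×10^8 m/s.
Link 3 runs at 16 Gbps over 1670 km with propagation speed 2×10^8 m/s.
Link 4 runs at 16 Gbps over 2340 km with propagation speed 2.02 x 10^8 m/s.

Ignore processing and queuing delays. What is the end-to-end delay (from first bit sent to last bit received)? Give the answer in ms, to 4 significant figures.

139.9 ms

L = 2000 × 8 = 16000 bits.
Transmission delay per hop = L/R = 16000/16000000000 = 0.001 ms; 4 hops → 0.004 ms.
Propagation delays (d/s per hop): 120, 0.000232057, 8.35, 11.5842 ms; sum = 139.934 ms.
End-to-end = 139.9 ms.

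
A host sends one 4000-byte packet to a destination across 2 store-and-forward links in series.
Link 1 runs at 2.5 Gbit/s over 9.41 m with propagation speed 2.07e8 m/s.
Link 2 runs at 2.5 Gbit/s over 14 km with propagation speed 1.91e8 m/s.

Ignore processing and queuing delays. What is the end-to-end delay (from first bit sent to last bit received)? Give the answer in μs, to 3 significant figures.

L = 4000 × 8 = 32000 bits.
Transmission delay per hop = L/R = 32000/2500000000 = 12.8 μs; 2 hops → 25.6 μs.
Propagation delays (d/s per hop): 0.0454589, 73.2984 μs; sum = 73.3439 μs.
End-to-end = 98.9 μs.

98.9 μs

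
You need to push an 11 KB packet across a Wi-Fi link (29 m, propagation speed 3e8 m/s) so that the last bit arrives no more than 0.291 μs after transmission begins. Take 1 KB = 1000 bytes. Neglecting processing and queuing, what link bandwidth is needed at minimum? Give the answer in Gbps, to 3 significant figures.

L = 88000 bits.
Propagation delay = 29 / 300000000 = 0.0966667 μs.
Transmission budget = 0.291 − 0.0966667 = 0.194333 μs.
R ≥ L / t_tx = 88000 bits / 1.94333e-07 s = 453 Gbps.

453 Gbps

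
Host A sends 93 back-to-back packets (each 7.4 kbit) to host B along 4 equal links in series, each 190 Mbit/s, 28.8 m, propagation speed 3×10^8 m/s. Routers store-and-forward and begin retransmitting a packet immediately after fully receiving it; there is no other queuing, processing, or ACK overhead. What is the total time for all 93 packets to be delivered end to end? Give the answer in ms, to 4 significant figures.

3.739 ms

Per-hop transmission t_tx = L/R = 7400/190000000 = 0.0389474 ms.
Per-hop propagation t_prop = 28.8/300000000 = 9.6e-05 ms.
Pipeline fill: first packet needs 4·t_tx to clear all hops; remaining 92 packets each add one t_tx.
Total = (4+93-1)·t_tx + 4·t_prop = 96·0.0389474 + 4·9.6e-05 = 3.739 ms.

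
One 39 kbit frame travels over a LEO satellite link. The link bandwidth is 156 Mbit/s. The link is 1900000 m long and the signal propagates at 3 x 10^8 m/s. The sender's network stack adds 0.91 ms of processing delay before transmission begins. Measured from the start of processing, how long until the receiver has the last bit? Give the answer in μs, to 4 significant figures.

7493 μs

L = 39000 bits.
Transmission delay = L/R = 39000 / 156000000 = 250 μs.
Propagation delay = d/s = 1900000 m / 300000000 m/s = 6333.33 μs.
Plus processing delay 0.91 ms = 910 μs.
Total = 7493 μs.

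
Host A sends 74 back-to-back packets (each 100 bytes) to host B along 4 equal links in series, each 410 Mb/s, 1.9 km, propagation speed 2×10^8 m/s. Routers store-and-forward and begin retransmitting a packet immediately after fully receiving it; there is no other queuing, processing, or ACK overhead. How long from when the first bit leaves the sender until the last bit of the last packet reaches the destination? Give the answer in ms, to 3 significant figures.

Per-hop transmission t_tx = L/R = 800/410000000 = 0.00195122 ms.
Per-hop propagation t_prop = 1900/200000000 = 0.0095 ms.
Pipeline fill: first packet needs 4·t_tx to clear all hops; remaining 73 packets each add one t_tx.
Total = (4+74-1)·t_tx + 4·t_prop = 77·0.00195122 + 4·0.0095 = 0.188 ms.

0.188 ms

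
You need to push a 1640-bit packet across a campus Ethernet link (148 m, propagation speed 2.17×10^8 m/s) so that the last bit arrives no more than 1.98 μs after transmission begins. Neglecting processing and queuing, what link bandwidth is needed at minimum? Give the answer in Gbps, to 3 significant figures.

1.26 Gbps

Propagation delay = 148 / 217000000 = 0.682028 μs.
Transmission budget = 1.98 − 0.682028 = 1.29797 μs.
R ≥ L / t_tx = 1640 bits / 1.29797e-06 s = 1.26 Gbps.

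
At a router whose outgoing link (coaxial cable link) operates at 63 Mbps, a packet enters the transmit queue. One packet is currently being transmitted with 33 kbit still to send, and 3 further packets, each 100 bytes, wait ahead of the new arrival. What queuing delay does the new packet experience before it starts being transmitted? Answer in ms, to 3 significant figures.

Each queued packet: L/R = 800/63000000 = 0.0126984 ms.
3 queued → 0.0380952 ms.
Plus remaining 33000 bits of current packet: 0.52381 ms.
Queuing delay = 0.562 ms.

0.562 ms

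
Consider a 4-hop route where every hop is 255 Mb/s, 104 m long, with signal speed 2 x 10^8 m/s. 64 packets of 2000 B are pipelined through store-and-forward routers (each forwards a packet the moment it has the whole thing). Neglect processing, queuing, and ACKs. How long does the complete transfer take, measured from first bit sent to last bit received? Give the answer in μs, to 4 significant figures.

Per-hop transmission t_tx = L/R = 16000/255000000 = 62.7451 μs.
Per-hop propagation t_prop = 104/200000000 = 0.52 μs.
Pipeline fill: first packet needs 4·t_tx to clear all hops; remaining 63 packets each add one t_tx.
Total = (4+64-1)·t_tx + 4·t_prop = 67·62.7451 + 4·0.52 = 4206 μs.

4206 μs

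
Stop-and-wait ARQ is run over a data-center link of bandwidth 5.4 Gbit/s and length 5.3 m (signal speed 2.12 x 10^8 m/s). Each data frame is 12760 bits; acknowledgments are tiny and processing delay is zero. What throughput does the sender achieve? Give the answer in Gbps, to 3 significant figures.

t_tx = L/R = 12760/5400000000 = 2.36296e-06 s.
t_prop = 5.3/212000000 = 2.5e-08 s; RTT = 5e-08 s.
Cycle = t_tx + RTT = 2.41296e-06 s.
Throughput = L / cycle = 12760 / 2.41296e-06 = 5.29 Gbps.

5.29 Gbps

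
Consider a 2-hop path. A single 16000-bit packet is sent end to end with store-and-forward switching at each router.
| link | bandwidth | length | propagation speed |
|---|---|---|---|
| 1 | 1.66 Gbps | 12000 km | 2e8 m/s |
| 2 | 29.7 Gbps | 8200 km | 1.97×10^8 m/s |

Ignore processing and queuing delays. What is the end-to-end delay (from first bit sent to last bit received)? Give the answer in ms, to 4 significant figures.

101.6 ms

Transmission delays (L/R per hop): 0.00963855, 0.000538721 ms; sum = 0.0101773 ms.
Propagation delays (d/s per hop): 60, 41.6244 ms; sum = 101.624 ms.
End-to-end = 101.6 ms.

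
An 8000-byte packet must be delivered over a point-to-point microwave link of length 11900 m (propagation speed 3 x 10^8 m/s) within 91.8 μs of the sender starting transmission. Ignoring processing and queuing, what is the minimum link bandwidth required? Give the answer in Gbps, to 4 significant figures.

L = 64000 bits.
Propagation delay = 11900 / 300000000 = 39.6667 μs.
Transmission budget = 91.8 − 39.6667 = 52.1333 μs.
R ≥ L / t_tx = 64000 bits / 5.21333e-05 s = 1.228 Gbps.

1.228 Gbps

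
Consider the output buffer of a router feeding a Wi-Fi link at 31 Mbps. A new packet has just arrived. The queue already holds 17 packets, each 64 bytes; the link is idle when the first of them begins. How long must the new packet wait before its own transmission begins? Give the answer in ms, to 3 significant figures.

0.281 ms

Each queued packet: L/R = 512/31000000 = 0.0165161 ms.
17 queued → 0.280774 ms.
Queuing delay = 0.281 ms.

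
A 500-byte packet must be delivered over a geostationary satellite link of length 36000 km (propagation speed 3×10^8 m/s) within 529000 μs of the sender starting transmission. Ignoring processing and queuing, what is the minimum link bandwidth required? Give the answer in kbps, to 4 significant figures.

9.780 kbps

L = 4000 bits.
Propagation delay = 36000000 / 300000000 = 120000 μs.
Transmission budget = 529000 − 120000 = 409000 μs.
R ≥ L / t_tx = 4000 bits / 0.409 s = 9.780 kbps.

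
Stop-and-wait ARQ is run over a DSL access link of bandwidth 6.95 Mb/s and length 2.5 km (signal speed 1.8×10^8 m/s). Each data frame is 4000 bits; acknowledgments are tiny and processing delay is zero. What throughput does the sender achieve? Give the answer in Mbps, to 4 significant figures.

t_tx = L/R = 4000/6950000 = 0.00057554 s.
t_prop = 2500/180000000 = 1.38889e-05 s; RTT = 2.77778e-05 s.
Cycle = t_tx + RTT = 0.000603317 s.
Throughput = L / cycle = 4000 / 0.000603317 = 6.630 Mbps.

6.630 Mbps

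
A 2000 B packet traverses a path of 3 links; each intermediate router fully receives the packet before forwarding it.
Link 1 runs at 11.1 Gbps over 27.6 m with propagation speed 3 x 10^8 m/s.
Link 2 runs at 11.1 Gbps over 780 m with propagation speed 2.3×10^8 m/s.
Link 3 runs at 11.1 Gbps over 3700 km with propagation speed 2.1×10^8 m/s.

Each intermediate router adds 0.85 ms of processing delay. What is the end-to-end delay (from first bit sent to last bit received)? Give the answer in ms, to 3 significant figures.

L = 2000 × 8 = 16000 bits.
Transmission delay per hop = L/R = 16000/11100000000 = 0.00144144 ms; 3 hops → 0.00432432 ms.
Propagation delays (d/s per hop): 9.2e-05, 0.0033913, 17.619 ms; sum = 17.6225 ms.
Processing at 2 router(s): 2 × 0.85 ms = 1.7 ms.
End-to-end = 19.3 ms.

19.3 ms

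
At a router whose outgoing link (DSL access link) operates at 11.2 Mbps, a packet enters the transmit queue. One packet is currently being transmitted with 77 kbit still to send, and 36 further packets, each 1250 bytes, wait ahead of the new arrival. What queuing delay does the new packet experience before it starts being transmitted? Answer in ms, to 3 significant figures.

39.0 ms

Each queued packet: L/R = 10000/11200000 = 0.892857 ms.
36 queued → 32.1429 ms.
Plus remaining 77000 bits of current packet: 6.875 ms.
Queuing delay = 39.0 ms.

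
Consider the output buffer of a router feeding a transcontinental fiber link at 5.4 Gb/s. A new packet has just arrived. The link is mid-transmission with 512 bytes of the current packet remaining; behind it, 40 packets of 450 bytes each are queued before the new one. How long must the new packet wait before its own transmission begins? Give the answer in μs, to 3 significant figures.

27.4 μs

Each queued packet: L/R = 3600/5400000000 = 0.666667 μs.
40 queued → 26.6667 μs.
Plus remaining 4096 bits of current packet: 0.758519 μs.
Queuing delay = 27.4 μs.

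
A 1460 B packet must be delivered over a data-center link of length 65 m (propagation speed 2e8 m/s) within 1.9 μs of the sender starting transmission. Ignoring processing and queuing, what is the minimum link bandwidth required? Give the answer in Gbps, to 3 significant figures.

7.42 Gbps

L = 11680 bits.
Propagation delay = 65 / 200000000 = 0.325 μs.
Transmission budget = 1.9 − 0.325 = 1.575 μs.
R ≥ L / t_tx = 11680 bits / 1.575e-06 s = 7.42 Gbps.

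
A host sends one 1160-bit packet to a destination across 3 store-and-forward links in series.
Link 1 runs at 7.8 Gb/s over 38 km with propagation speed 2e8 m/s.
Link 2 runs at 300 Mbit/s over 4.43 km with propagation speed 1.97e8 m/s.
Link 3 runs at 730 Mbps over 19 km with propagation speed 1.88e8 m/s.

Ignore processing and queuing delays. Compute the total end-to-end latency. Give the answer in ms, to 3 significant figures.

0.319 ms

Transmission delays (L/R per hop): 0.000148718, 0.00386667, 0.00158904 ms; sum = 0.00560443 ms.
Propagation delays (d/s per hop): 0.19, 0.0224873, 0.101064 ms; sum = 0.313551 ms.
End-to-end = 0.319 ms.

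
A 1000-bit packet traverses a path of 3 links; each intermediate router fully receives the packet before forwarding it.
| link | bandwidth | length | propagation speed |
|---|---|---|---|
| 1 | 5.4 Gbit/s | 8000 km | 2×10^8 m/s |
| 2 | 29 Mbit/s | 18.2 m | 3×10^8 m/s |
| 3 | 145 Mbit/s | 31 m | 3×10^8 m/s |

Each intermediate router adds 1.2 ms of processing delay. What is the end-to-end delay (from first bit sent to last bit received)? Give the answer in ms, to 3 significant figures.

Transmission delays (L/R per hop): 0.000185185, 0.0344828, 0.00689655 ms; sum = 0.0415645 ms.
Propagation delays (d/s per hop): 40, 6.06667e-05, 0.000103333 ms; sum = 40.0002 ms.
Processing at 2 router(s): 2 × 1.2 ms = 2.4 ms.
End-to-end = 42.4 ms.

42.4 ms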